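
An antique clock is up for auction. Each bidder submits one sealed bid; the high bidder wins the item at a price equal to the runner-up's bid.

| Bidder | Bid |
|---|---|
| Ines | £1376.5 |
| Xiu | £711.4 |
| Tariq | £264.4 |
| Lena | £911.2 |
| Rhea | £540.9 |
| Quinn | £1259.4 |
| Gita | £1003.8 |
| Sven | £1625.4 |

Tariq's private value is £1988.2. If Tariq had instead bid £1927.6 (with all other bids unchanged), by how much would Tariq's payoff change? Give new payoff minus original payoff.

£362.8

The highest bid among the other bidders is £1625.4; Tariq's bid doesn't change that.
Original bid £264.4: Tariq is not highest (top rival bid is £1625.4); payoff £0.
Alternative bid £1927.6: Tariq is highest, pays the top rival bid £1625.4; payoff £1988.2 − £1625.4 = £362.8.
Change in payoff = £362.8 − (£0) = £362.8.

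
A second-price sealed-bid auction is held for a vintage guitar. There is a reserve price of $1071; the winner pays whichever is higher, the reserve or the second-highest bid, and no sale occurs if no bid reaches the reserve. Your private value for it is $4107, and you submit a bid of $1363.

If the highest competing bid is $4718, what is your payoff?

$0

Your bid $1363 is below the highest competing bid $4718, so you lose. Payoff $0.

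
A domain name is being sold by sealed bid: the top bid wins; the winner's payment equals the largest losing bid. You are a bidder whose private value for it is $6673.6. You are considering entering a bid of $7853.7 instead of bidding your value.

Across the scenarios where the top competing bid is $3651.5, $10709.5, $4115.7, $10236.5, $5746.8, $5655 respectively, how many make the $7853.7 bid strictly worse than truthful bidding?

0

The deviation hurts exactly when the highest competing bid lies strictly between $6673.6 and $7853.7 — overbidding then wins at a price above your value.
$3651.5: below both → same outcome either way.
$10709.5: above both → same outcome either way.
$4115.7: below both → same outcome either way.
$10236.5: above both → same outcome either way.
$5746.8: below both → same outcome either way.
$5655: below both → same outcome either way.
Count: 0.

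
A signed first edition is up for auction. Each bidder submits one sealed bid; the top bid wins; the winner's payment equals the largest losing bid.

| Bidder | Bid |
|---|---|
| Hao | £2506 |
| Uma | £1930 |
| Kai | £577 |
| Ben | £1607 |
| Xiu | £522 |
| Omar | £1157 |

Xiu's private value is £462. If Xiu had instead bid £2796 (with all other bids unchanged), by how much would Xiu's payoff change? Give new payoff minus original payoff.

−£2044

The highest bid among the other bidders is £2506; Xiu's bid doesn't change that.
Original bid £522: Xiu is not highest (top rival bid is £2506); payoff £0.
Alternative bid £2796: Xiu is highest, pays the top rival bid £2506; payoff £462 − £2506 = −£2044.
Change in payoff = −£2044 − (£0) = −£2044.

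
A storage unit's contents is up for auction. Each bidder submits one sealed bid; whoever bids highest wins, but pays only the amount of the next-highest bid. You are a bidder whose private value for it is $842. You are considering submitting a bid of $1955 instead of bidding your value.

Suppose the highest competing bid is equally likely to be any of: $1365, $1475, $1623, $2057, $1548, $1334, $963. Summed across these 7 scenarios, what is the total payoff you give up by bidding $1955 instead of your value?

The deviation costs you only when the competing bid falls strictly between $842 and $1955; elsewhere both bids give the same outcome.
$1365: truthful payoff $0, deviation payoff −$523 → loss $523.
$1475: truthful payoff $0, deviation payoff −$633 → loss $633.
$1623: truthful payoff $0, deviation payoff −$781 → loss $781.
$2057: outcomes coincide → loss $0.
$1548: truthful payoff $0, deviation payoff −$706 → loss $706.
$1334: truthful payoff $0, deviation payoff −$492 → loss $492.
$963: truthful payoff $0, deviation payoff −$121 → loss $121.
Total loss = $523 + $633 + $781 + $706 + $492 + $121 = $3256.

$3256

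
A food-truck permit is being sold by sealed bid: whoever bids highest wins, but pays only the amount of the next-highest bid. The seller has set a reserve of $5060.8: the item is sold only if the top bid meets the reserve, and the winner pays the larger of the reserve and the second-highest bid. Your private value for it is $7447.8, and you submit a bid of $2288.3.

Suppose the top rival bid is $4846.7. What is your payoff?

$0

Your bid $2288.3 is below the highest competing bid $4846.7, so you lose. Payoff $0.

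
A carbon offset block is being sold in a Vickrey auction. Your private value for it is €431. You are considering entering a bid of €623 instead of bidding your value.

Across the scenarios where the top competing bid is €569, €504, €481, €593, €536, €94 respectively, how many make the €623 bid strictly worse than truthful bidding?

5

The deviation hurts exactly when the highest competing bid lies strictly between €431 and €623 — overbidding then wins at a price above your value.
€569: inside the interval → strictly worse (loss €138).
€504: inside the interval → strictly worse (loss €73).
€481: inside the interval → strictly worse (loss €50).
€593: inside the interval → strictly worse (loss €162).
€536: inside the interval → strictly worse (loss €105).
€94: below both → same outcome either way.
Count: 5.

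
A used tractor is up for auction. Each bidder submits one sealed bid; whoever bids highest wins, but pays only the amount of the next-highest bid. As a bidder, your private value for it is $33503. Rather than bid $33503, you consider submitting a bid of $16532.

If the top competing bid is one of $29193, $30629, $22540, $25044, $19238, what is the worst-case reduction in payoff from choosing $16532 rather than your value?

$14265

$29193: truthful gives $4310, deviation gives $0 → loss $4310.
$30629: truthful gives $2874, deviation gives $0 → loss $2874.
$22540: truthful gives $10963, deviation gives $0 → loss $10963.
$25044: truthful gives $8459, deviation gives $0 → loss $8459.
$19238: truthful gives $14265, deviation gives $0 → loss $14265.
Maximum loss: $14265.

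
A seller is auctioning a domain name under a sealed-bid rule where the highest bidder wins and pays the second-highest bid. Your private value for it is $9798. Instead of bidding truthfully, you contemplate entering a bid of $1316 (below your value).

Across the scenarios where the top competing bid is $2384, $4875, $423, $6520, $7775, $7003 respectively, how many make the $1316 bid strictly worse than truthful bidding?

5

The deviation hurts exactly when the highest competing bid lies strictly between $1316 and $9798 — underbidding then forfeits a profitable win.
$2384: inside the interval → strictly worse (loss $7414).
$4875: inside the interval → strictly worse (loss $4923).
$423: below both → same outcome either way.
$6520: inside the interval → strictly worse (loss $3278).
$7775: inside the interval → strictly worse (loss $2023).
$7003: inside the interval → strictly worse (loss $2795).
Count: 5.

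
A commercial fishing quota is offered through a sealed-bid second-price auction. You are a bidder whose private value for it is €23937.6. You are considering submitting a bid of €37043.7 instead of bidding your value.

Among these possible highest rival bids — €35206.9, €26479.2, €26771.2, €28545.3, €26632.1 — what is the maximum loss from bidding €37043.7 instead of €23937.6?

€35206.9: truthful gives €0, deviation gives −€11269.3 → loss €11269.3.
€26479.2: truthful gives €0, deviation gives −€2541.6 → loss €2541.6.
€26771.2: truthful gives €0, deviation gives −€2833.6 → loss €2833.6.
€28545.3: truthful gives €0, deviation gives −€4607.7 → loss €4607.7.
€26632.1: truthful gives €0, deviation gives −€2694.5 → loss €2694.5.
Maximum loss: €11269.3.

€11269.3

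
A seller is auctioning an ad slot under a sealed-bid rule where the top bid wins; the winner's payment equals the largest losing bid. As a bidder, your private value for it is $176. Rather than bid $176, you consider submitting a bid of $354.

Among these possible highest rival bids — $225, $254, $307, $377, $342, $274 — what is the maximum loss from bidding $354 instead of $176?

$166

$225: truthful gives $0, deviation gives −$49 → loss $49.
$254: truthful gives $0, deviation gives −$78 → loss $78.
$307: truthful gives $0, deviation gives −$131 → loss $131.
$377: same outcome either way → loss $0.
$342: truthful gives $0, deviation gives −$166 → loss $166.
$274: truthful gives $0, deviation gives −$98 → loss $98.
Maximum loss: $166.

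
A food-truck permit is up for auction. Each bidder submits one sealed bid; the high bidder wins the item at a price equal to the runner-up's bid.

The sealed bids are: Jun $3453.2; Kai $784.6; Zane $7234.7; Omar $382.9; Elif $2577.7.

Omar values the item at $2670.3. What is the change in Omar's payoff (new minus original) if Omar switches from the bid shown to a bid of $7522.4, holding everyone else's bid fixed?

The highest bid among the other bidders is $7234.7; Omar's bid doesn't change that.
Original bid $382.9: Omar is not highest (top rival bid is $7234.7); payoff $0.
Alternative bid $7522.4: Omar is highest, pays the top rival bid $7234.7; payoff $2670.3 − $7234.7 = −$4564.4.
Change in payoff = −$4564.4 − ($0) = −$4564.4.

−$4564.4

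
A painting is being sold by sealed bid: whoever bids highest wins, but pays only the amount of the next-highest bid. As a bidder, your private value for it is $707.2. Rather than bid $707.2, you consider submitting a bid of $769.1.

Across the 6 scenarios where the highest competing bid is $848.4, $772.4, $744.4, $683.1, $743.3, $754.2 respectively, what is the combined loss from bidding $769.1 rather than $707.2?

The deviation costs you only when the competing bid falls strictly between $707.2 and $769.1; elsewhere both bids give the same outcome.
$848.4: outcomes coincide → loss $0.
$772.4: outcomes coincide → loss $0.
$744.4: truthful payoff $0, deviation payoff −$37.2 → loss $37.2.
$683.1: outcomes coincide → loss $0.
$743.3: truthful payoff $0, deviation payoff −$36.1 → loss $36.1.
$754.2: truthful payoff $0, deviation payoff −$47 → loss $47.
Total loss = $37.2 + $36.1 + $47 = $120.3.

$120.3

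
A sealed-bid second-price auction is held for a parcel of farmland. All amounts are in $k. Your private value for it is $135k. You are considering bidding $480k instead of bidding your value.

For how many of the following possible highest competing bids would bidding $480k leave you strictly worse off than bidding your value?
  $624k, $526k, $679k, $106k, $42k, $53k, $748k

The deviation hurts exactly when the highest competing bid lies strictly between $135k and $480k — overbidding then wins at a price above your value.
$624k: above both → same outcome either way.
$526k: above both → same outcome either way.
$679k: above both → same outcome either way.
$106k: below both → same outcome either way.
$42k: below both → same outcome either way.
$53k: below both → same outcome either way.
$748k: above both → same outcome either way.
Count: 0.

0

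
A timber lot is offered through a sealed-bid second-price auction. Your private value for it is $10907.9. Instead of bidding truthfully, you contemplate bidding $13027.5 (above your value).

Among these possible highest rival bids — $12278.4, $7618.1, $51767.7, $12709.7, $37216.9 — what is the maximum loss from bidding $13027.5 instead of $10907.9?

$12278.4: truthful gives $0, deviation gives −$1370.5 → loss $1370.5.
$7618.1: same outcome either way → loss $0.
$51767.7: same outcome either way → loss $0.
$12709.7: truthful gives $0, deviation gives −$1801.8 → loss $1801.8.
$37216.9: same outcome either way → loss $0.
Maximum loss: $1801.8.

$1801.8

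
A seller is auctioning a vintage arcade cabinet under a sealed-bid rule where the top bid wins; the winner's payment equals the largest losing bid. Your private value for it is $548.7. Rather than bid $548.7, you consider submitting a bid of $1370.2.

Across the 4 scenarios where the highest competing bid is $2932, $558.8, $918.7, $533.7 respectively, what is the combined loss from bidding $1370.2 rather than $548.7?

The deviation costs you only when the competing bid falls strictly between $548.7 and $1370.2; elsewhere both bids give the same outcome.
$2932: outcomes coincide → loss $0.
$558.8: truthful payoff $0, deviation payoff −$10.1 → loss $10.1.
$918.7: truthful payoff $0, deviation payoff −$370 → loss $370.
$533.7: outcomes coincide → loss $0.
Total loss = $10.1 + $370 = $380.1.

$380.1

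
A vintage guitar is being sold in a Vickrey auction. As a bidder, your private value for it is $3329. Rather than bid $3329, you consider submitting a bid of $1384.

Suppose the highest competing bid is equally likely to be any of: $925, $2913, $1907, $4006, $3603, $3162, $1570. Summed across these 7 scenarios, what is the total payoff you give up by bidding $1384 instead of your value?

The deviation costs you only when the competing bid falls strictly between $1384 and $3329; elsewhere both bids give the same outcome.
$925: outcomes coincide → loss $0.
$2913: truthful payoff $416, deviation payoff $0 → loss $416.
$1907: truthful payoff $1422, deviation payoff $0 → loss $1422.
$4006: outcomes coincide → loss $0.
$3603: outcomes coincide → loss $0.
$3162: truthful payoff $167, deviation payoff $0 → loss $167.
$1570: truthful payoff $1759, deviation payoff $0 → loss $1759.
Total loss = $416 + $1422 + $167 + $1759 = $3764.

$3764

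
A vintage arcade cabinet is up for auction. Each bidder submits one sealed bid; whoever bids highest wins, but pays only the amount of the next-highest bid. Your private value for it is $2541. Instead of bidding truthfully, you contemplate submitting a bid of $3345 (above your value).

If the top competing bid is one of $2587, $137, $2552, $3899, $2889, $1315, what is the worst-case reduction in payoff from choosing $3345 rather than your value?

$348

$2587: truthful gives $0, deviation gives −$46 → loss $46.
$137: same outcome either way → loss $0.
$2552: truthful gives $0, deviation gives −$11 → loss $11.
$3899: same outcome either way → loss $0.
$2889: truthful gives $0, deviation gives −$348 → loss $348.
$1315: same outcome either way → loss $0.
Maximum loss: $348.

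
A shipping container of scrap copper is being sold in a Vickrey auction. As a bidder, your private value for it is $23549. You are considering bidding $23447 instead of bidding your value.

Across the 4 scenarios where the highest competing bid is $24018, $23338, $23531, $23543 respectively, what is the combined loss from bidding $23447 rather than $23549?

$24

The deviation costs you only when the competing bid falls strictly between $23447 and $23549; elsewhere both bids give the same outcome.
$24018: outcomes coincide → loss $0.
$23338: outcomes coincide → loss $0.
$23531: truthful payoff $18, deviation payoff $0 → loss $18.
$23543: truthful payoff $6, deviation payoff $0 → loss $6.
Total loss = $18 + $6 = $24.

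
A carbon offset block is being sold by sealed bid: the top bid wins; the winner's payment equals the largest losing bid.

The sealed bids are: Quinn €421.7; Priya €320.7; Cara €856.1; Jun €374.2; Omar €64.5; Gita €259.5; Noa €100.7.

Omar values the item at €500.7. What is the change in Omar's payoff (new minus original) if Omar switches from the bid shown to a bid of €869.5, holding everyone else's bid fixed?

−€355.4

The highest bid among the other bidders is €856.1; Omar's bid doesn't change that.
Original bid €64.5: Omar is not highest (top rival bid is €856.1); payoff €0.
Alternative bid €869.5: Omar is highest, pays the top rival bid €856.1; payoff €500.7 − €856.1 = −€355.4.
Change in payoff = −€355.4 − (€0) = −€355.4.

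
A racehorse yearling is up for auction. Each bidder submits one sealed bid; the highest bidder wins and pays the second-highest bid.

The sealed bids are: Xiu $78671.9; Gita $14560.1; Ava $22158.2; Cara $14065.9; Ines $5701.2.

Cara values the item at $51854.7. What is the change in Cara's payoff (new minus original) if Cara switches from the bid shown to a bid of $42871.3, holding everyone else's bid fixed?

The highest bid among the other bidders is $78671.9; Cara's bid doesn't change that.
Original bid $14065.9: Cara is not highest (top rival bid is $78671.9); payoff $0.
Alternative bid $42871.3: Cara is not highest (top rival bid is $78671.9); payoff $0.
Change in payoff = $0 − ($0) = $0.

$0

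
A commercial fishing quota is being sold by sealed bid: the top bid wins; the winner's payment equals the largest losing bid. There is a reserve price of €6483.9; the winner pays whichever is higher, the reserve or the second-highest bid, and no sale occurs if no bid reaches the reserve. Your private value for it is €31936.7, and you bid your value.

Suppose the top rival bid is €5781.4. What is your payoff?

€25452.8

Your bid €31936.7 is the highest and exceeds the reserve.
Price = max(second-highest bid, reserve) = max(€5781.4, €6483.9) = €6483.9.
Payoff = €31936.7 − €6483.9 = €25452.8.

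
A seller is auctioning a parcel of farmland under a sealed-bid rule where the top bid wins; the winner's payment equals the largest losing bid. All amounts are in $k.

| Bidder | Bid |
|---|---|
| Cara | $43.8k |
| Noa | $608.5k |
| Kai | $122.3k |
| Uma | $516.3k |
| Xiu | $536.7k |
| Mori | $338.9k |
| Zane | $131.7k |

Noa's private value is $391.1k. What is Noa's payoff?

Highest bid: Noa at $608.5k, so Noa wins.
Second-highest bid: Xiu at $536.7k — that is the price the winner pays.
Noa's payoff = value − price = $391.1k − $536.7k = −$145.6k.

−$145.6k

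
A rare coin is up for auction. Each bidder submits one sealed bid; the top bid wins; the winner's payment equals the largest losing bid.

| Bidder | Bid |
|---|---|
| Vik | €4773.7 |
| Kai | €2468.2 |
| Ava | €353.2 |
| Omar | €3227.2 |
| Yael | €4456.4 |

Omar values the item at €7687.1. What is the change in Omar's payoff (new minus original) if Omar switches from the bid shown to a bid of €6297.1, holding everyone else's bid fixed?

The highest bid among the other bidders is €4773.7; Omar's bid doesn't change that.
Original bid €3227.2: Omar is not highest (top rival bid is €4773.7); payoff €0.
Alternative bid €6297.1: Omar is highest, pays the top rival bid €4773.7; payoff €7687.1 − €4773.7 = €2913.4.
Change in payoff = €2913.4 − (€0) = €2913.4.

€2913.4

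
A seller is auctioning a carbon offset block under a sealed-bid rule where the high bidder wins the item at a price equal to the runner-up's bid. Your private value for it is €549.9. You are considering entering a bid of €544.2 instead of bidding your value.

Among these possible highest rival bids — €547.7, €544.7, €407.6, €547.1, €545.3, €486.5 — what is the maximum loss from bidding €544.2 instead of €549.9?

€547.7: truthful gives €2.2, deviation gives €0 → loss €2.2.
€544.7: truthful gives €5.2, deviation gives €0 → loss €5.2.
€407.6: same outcome either way → loss €0.
€547.1: truthful gives €2.8, deviation gives €0 → loss €2.8.
€545.3: truthful gives €4.6, deviation gives €0 → loss €4.6.
€486.5: same outcome either way → loss €0.
Maximum loss: €5.2.

€5.2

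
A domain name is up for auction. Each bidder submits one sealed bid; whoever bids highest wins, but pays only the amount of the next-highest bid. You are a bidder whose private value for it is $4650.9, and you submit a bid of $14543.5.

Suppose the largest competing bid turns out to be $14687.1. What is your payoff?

$0

Your bid $14543.5 is below the highest competing bid $14687.1, so you lose.
A losing bidder pays nothing and receives nothing: payoff = $0.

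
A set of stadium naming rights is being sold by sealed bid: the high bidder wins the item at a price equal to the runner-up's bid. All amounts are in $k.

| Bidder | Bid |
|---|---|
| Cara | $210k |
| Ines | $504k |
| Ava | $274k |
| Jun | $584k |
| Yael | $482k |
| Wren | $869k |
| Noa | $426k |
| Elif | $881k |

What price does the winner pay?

$869k

Highest bid: Elif at $881k, so Elif wins.
Second-highest bid: Wren at $869k — that is the price the winner pays.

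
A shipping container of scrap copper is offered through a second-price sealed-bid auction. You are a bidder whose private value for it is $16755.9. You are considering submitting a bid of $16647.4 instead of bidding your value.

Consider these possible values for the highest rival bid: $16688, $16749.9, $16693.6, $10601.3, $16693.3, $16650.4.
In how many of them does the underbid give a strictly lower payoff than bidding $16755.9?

5

The deviation hurts exactly when the highest competing bid lies strictly between $16647.4 and $16755.9 — underbidding then forfeits a profitable win.
$16688: inside the interval → strictly worse (loss $67.9).
$16749.9: inside the interval → strictly worse (loss $6).
$16693.6: inside the interval → strictly worse (loss $62.3).
$10601.3: below both → same outcome either way.
$16693.3: inside the interval → strictly worse (loss $62.6).
$16650.4: inside the interval → strictly worse (loss $105.5).
Count: 5.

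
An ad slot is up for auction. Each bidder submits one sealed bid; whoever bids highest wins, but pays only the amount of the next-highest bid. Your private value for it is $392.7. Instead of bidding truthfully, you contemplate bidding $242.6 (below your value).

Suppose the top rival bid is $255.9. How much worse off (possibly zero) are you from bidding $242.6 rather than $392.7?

$136.8

Bidding your value $392.7: you win (since $392.7 > $255.9) and pay $255.9. Payoff $136.8.
Bidding $242.6: you lose. Payoff $0.
The competing bid $255.9 lies between your shaded bid and your value, so underbidding forfeits an item you could have won at a profitable price.
Loss from deviating = $136.8 − ($0) = $136.8.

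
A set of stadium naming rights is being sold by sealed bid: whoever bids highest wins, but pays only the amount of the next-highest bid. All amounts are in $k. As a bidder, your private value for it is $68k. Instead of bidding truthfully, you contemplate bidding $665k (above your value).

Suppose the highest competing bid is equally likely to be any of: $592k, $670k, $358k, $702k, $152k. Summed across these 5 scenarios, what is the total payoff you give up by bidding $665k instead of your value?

$898k

The deviation costs you only when the competing bid falls strictly between $68k and $665k; elsewhere both bids give the same outcome.
$592k: truthful payoff $0k, deviation payoff −$524k → loss $524k.
$670k: outcomes coincide → loss $0k.
$358k: truthful payoff $0k, deviation payoff −$290k → loss $290k.
$702k: outcomes coincide → loss $0k.
$152k: truthful payoff $0k, deviation payoff −$84k → loss $84k.
Total loss = $524k + $290k + $84k = $898k.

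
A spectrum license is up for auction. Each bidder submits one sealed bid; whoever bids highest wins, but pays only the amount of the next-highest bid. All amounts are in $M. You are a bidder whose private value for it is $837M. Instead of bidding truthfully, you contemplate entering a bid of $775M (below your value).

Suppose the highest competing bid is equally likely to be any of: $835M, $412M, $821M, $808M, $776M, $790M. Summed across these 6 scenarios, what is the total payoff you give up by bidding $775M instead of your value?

$155M

The deviation costs you only when the competing bid falls strictly between $775M and $837M; elsewhere both bids give the same outcome.
$835M: truthful payoff $2M, deviation payoff $0M → loss $2M.
$412M: outcomes coincide → loss $0M.
$821M: truthful payoff $16M, deviation payoff $0M → loss $16M.
$808M: truthful payoff $29M, deviation payoff $0M → loss $29M.
$776M: truthful payoff $61M, deviation payoff $0M → loss $61M.
$790M: truthful payoff $47M, deviation payoff $0M → loss $47M.
Total loss = $2M + $16M + $29M + $61M + $47M = $155M.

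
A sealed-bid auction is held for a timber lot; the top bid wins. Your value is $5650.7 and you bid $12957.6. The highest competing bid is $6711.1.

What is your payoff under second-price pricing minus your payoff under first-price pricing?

$6246.5

You have the highest bid, so you win under either rule.
Second-price: pay $6711.1 → payoff −$1060.4.
First-price: pay your own bid $12957.6 → payoff −$7306.9.
Difference = −$1060.4 − (−$7306.9) = $6246.5.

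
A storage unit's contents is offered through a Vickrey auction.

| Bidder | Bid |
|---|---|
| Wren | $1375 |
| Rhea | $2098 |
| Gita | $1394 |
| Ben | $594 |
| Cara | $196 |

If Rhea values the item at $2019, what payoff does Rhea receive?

$625

Highest bid: Rhea at $2098, so Rhea wins.
Second-highest bid: Gita at $1394 — that is the price the winner pays.
Rhea's payoff = value − price = $2019 − $1394 = $625.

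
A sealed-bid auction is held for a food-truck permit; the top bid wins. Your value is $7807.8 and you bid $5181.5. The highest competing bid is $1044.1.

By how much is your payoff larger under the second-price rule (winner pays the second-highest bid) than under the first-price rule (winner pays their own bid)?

You have the highest bid, so you win under either rule.
Second-price: pay $1044.1 → payoff $6763.7.
First-price: pay your own bid $5181.5 → payoff $2626.3.
Difference = $6763.7 − ($2626.3) = $4137.4.

$4137.4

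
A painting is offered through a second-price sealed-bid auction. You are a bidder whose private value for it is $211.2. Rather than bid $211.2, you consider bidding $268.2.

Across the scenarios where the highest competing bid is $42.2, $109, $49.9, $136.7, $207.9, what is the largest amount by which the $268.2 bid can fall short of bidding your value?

$42.2: same outcome either way → loss $0.
$109: same outcome either way → loss $0.
$49.9: same outcome either way → loss $0.
$136.7: same outcome either way → loss $0.
$207.9: same outcome either way → loss $0.
Maximum loss: $0.

$0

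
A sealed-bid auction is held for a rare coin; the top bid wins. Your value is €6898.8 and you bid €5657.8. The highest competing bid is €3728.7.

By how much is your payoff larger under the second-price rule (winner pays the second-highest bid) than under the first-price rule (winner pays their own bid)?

€1929.1

You have the highest bid, so you win under either rule.
Second-price: pay €3728.7 → payoff €3170.1.
First-price: pay your own bid €5657.8 → payoff €1241.
Difference = €3170.1 − (€1241) = €1929.1.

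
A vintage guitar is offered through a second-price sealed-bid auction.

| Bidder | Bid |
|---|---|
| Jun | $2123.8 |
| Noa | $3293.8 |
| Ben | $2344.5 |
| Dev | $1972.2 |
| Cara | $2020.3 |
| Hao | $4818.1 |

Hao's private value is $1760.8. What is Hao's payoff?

Highest bid: Hao at $4818.1, so Hao wins.
Second-highest bid: Noa at $3293.8 — that is the price the winner pays.
Hao's payoff = value − price = $1760.8 − $3293.8 = −$1533.

−$1533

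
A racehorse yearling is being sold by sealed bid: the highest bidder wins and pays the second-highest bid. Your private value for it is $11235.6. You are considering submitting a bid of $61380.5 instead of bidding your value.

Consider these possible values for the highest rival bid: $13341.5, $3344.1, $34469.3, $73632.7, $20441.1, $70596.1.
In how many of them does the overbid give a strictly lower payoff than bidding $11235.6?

3

The deviation hurts exactly when the highest competing bid lies strictly between $11235.6 and $61380.5 — overbidding then wins at a price above your value.
$13341.5: inside the interval → strictly worse (loss $2105.9).
$3344.1: below both → same outcome either way.
$34469.3: inside the interval → strictly worse (loss $23233.7).
$73632.7: above both → same outcome either way.
$20441.1: inside the interval → strictly worse (loss $9205.5).
$70596.1: above both → same outcome either way.
Count: 3.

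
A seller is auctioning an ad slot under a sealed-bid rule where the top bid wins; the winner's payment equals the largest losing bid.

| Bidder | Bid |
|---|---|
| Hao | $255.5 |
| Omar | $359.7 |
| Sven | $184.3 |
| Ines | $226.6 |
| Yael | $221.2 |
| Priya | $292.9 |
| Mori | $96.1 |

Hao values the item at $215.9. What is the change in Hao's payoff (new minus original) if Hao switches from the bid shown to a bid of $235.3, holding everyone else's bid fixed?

$0

The highest bid among the other bidders is $359.7; Hao's bid doesn't change that.
Original bid $255.5: Hao is not highest (top rival bid is $359.7); payoff $0.
Alternative bid $235.3: Hao is not highest (top rival bid is $359.7); payoff $0.
Change in payoff = $0 − ($0) = $0.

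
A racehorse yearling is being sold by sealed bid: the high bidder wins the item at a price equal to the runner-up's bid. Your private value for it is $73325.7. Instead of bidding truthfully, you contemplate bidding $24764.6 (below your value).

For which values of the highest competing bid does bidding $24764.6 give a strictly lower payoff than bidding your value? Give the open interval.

($24764.6, $73325.7)

If the competing bid is below $24764.6, both bids win at the same price — no difference.
If it is above $73325.7, both bids lose — no difference.
If it lies strictly between $24764.6 and $73325.7, bidding your value wins at a price below your value (positive payoff) while bidding $24764.6 loses (payoff 0).
So the deviation strictly hurts on the open interval ($24764.6, $73325.7).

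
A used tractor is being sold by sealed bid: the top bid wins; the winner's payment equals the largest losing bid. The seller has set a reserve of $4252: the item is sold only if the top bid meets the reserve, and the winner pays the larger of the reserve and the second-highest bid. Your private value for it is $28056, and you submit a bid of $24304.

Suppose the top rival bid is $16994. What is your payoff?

Your bid $24304 is the highest and exceeds the reserve.
Price = max(second-highest bid, reserve) = max($16994, $4252) = $16994.
Payoff = $28056 − $16994 = $11062.

$11062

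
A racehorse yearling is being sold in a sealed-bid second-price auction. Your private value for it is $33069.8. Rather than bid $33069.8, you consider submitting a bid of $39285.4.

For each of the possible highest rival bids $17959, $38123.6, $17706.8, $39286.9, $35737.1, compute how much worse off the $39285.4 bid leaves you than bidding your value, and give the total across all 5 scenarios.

$7721.1

The deviation costs you only when the competing bid falls strictly between $33069.8 and $39285.4; elsewhere both bids give the same outcome.
$17959: outcomes coincide → loss $0.
$38123.6: truthful payoff $0, deviation payoff −$5053.8 → loss $5053.8.
$17706.8: outcomes coincide → loss $0.
$39286.9: outcomes coincide → loss $0.
$35737.1: truthful payoff $0, deviation payoff −$2667.3 → loss $2667.3.
Total loss = $5053.8 + $2667.3 = $7721.1.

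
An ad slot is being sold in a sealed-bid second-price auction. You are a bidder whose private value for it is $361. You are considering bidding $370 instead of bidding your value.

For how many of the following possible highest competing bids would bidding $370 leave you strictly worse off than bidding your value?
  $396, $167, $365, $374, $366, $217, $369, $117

3

The deviation hurts exactly when the highest competing bid lies strictly between $361 and $370 — overbidding then wins at a price above your value.
$396: above both → same outcome either way.
$167: below both → same outcome either way.
$365: inside the interval → strictly worse (loss $4).
$374: above both → same outcome either way.
$366: inside the interval → strictly worse (loss $5).
$217: below both → same outcome either way.
$369: inside the interval → strictly worse (loss $8).
$117: below both → same outcome either way.
Count: 3.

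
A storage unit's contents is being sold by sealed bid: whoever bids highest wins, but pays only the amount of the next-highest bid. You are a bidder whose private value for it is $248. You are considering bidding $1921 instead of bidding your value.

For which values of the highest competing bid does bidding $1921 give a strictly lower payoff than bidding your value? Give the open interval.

($248, $1921)

If the competing bid is below $248, both bids win at the same price — no difference.
If it is above $1921, both bids lose — no difference.
If it lies strictly between $248 and $1921, bidding your value loses (payoff 0) while bidding $1921 wins at a price above your value (payoff negative).
So the deviation strictly hurts on the open interval ($248, $1921).
Truthful bidding weakly dominates here: raising your bid can only win items priced above your value, and lowering it can only forfeit items priced below.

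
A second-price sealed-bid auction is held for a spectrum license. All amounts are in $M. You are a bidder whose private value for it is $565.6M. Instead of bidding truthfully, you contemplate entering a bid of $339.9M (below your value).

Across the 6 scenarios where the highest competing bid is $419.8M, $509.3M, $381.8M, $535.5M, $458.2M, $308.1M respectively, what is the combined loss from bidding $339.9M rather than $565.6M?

$523.4M

The deviation costs you only when the competing bid falls strictly between $339.9M and $565.6M; elsewhere both bids give the same outcome.
$419.8M: truthful payoff $145.8M, deviation payoff $0M → loss $145.8M.
$509.3M: truthful payoff $56.3M, deviation payoff $0M → loss $56.3M.
$381.8M: truthful payoff $183.8M, deviation payoff $0M → loss $183.8M.
$535.5M: truthful payoff $30.1M, deviation payoff $0M → loss $30.1M.
$458.2M: truthful payoff $107.4M, deviation payoff $0M → loss $107.4M.
$308.1M: outcomes coincide → loss $0M.
Total loss = $145.8M + $56.3M + $183.8M + $30.1M + $107.4M = $523.4M.
In a second-price auction your bid sets only whether you win, not what you pay, so bidding your true value is weakly dominant.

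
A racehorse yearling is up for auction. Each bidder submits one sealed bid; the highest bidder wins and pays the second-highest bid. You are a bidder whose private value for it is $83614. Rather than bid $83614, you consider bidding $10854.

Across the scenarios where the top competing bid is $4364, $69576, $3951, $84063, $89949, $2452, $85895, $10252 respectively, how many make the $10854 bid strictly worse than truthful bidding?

The deviation hurts exactly when the highest competing bid lies strictly between $10854 and $83614 — underbidding then forfeits a profitable win.
$4364: below both → same outcome either way.
$69576: inside the interval → strictly worse (loss $14038).
$3951: below both → same outcome either way.
$84063: above both → same outcome either way.
$89949: above both → same outcome either way.
$2452: below both → same outcome either way.
$85895: above both → same outcome either way.
$10252: below both → same outcome either way.
Count: 1.

1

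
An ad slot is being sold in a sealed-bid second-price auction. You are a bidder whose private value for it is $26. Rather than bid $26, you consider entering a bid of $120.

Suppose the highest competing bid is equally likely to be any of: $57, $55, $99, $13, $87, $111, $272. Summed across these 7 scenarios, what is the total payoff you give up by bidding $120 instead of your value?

The deviation costs you only when the competing bid falls strictly between $26 and $120; elsewhere both bids give the same outcome.
$57: truthful payoff $0, deviation payoff −$31 → loss $31.
$55: truthful payoff $0, deviation payoff −$29 → loss $29.
$99: truthful payoff $0, deviation payoff −$73 → loss $73.
$13: outcomes coincide → loss $0.
$87: truthful payoff $0, deviation payoff −$61 → loss $61.
$111: truthful payoff $0, deviation payoff −$85 → loss $85.
$272: outcomes coincide → loss $0.
Total loss = $31 + $29 + $73 + $61 + $85 = $279.
In a second-price auction your bid sets only whether you win, not what you pay, so bidding your true value is weakly dominant.

$279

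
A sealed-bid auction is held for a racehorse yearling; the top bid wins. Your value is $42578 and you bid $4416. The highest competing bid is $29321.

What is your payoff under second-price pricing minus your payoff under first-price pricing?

$0

Your bid $4416 is below $29321, so you lose under either rule.
Payoff is $0 in both cases; difference = $0.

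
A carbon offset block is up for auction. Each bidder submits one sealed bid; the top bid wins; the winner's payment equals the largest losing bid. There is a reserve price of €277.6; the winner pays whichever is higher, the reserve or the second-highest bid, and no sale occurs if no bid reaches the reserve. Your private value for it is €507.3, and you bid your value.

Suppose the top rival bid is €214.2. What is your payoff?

Your bid €507.3 is the highest and exceeds the reserve.
Price = max(second-highest bid, reserve) = max(€214.2, €277.6) = €277.6.
Payoff = €507.3 − €277.6 = €229.7.

€229.7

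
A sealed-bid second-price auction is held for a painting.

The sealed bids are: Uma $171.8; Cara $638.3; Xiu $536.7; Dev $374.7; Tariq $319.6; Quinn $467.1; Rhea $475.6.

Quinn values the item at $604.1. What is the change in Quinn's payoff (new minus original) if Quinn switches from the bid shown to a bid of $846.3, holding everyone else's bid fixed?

The highest bid among the other bidders is $638.3; Quinn's bid doesn't change that.
Original bid $467.1: Quinn is not highest (top rival bid is $638.3); payoff $0.
Alternative bid $846.3: Quinn is highest, pays the top rival bid $638.3; payoff $604.1 − $638.3 = −$34.2.
Change in payoff = −$34.2 − ($0) = −$34.2.

−$34.2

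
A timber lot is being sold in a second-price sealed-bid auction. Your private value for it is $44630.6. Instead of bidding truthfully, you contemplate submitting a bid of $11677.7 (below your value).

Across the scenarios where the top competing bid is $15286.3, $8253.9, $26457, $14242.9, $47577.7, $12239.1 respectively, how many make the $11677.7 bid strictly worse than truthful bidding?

4

The deviation hurts exactly when the highest competing bid lies strictly between $11677.7 and $44630.6 — underbidding then forfeits a profitable win.
$15286.3: inside the interval → strictly worse (loss $29344.3).
$8253.9: below both → same outcome either way.
$26457: inside the interval → strictly worse (loss $18173.6).
$14242.9: inside the interval → strictly worse (loss $30387.7).
$47577.7: above both → same outcome either way.
$12239.1: inside the interval → strictly worse (loss $32391.5).
Count: 4.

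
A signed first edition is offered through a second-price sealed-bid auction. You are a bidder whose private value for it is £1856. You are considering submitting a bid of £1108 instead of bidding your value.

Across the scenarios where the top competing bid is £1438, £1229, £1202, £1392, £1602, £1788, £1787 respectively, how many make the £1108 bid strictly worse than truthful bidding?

7

The deviation hurts exactly when the highest competing bid lies strictly between £1108 and £1856 — underbidding then forfeits a profitable win.
£1438: inside the interval → strictly worse (loss £418).
£1229: inside the interval → strictly worse (loss £627).
£1202: inside the interval → strictly worse (loss £654).
£1392: inside the interval → strictly worse (loss £464).
£1602: inside the interval → strictly worse (loss £254).
£1788: inside the interval → strictly worse (loss £68).
£1787: inside the interval → strictly worse (loss £69).
Count: 7.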